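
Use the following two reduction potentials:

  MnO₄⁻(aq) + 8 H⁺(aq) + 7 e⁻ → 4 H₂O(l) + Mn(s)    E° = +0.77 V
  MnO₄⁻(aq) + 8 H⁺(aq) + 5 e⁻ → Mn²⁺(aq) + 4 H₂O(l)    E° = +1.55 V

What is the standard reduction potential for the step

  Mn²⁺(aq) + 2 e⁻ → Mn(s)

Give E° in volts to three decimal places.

-1.180 V

Sequential free energies add, so n₃E°₃ = n₁E°₁ + n₂E°₂.
With n₃ = 7, and the known step contributing 5×(+1.55) V, the unknown satisfies 2·E° = 7×(+0.77) − 5×(+1.55) = -2.360.
E° = -2.360 / 2 = -1.180 V.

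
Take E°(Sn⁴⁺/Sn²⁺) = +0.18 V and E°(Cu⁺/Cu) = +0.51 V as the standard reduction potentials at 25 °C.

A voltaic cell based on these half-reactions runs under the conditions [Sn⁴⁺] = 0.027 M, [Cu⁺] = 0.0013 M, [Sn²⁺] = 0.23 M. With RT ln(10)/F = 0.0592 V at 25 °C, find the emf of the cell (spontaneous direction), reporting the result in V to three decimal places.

Cu⁺/Cu is the cathode (higher E°), Sn⁴⁺/Sn²⁺ the anode: E°cell = +0.51 − (+0.18) = +0.33 V, n = 2.
Overall: 2 Cu⁺(aq) + Sn²⁺(aq) → 2 Cu(s) + Sn⁴⁺(aq)
Q = [Sn⁴⁺] / ([Cu⁺]^2·[Sn²⁺]); log Q = 4.842.
E = E° − (0.0592/n) log Q = +0.33 − (0.0592/2)(4.842) = +0.187 V.

+0.187 V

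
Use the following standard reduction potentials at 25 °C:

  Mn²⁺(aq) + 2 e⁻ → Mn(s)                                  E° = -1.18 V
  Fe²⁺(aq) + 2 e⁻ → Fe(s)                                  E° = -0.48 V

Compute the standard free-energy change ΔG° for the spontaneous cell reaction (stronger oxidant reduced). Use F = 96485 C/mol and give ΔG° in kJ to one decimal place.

Fe²⁺/Fe (E° = -0.48 V) is the cathode; Mn²⁺/Mn (E° = -1.18 V) is the anode, so E°cell = +0.70 V.
Balancing electrons gives n = 2 (lcm of 2 and 2).
ΔG° = −nFE° = −(2)(96485)(+0.70) = -135,079 J = -135.1 kJ.

-135.1 kJ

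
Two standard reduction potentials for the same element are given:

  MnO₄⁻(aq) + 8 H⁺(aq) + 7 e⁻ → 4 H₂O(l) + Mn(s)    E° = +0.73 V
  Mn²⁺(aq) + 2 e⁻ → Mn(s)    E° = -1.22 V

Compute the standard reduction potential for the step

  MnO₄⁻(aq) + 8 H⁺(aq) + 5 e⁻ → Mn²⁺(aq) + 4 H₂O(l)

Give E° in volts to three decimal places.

Sequential free energies add, so n₃E°₃ = n₁E°₁ + n₂E°₂.
With n₃ = 7, and the known step contributing 2×(-1.22) V, the unknown satisfies 5·E° = 7×(+0.73) − 2×(-1.22) = +7.550.
E° = +7.550 / 5 = +1.510 V.

+1.510 V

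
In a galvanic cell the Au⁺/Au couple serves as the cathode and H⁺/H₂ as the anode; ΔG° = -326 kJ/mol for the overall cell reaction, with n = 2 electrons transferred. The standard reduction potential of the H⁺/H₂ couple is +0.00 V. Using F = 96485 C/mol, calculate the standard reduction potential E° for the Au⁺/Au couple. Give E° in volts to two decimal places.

E°cell = −ΔG°/(nF) = −(-326×10³)/((2)(96485)) = +1.689 V.
Since Au⁺/Au is the cathode and H⁺/H₂ the anode, E°cell = E°(Au⁺/Au) − E°(H⁺/H₂).
So E°(Au⁺/Au) = E°cell + E°(H⁺/H₂) = +1.689 + (+0.00) = +1.69 V.

+1.69 V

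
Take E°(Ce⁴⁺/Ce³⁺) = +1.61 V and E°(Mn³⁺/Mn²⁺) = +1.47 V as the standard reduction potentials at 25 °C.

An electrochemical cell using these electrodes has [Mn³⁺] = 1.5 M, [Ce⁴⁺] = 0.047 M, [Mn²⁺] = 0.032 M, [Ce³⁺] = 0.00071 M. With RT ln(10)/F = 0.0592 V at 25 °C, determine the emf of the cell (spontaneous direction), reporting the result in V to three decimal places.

+0.149 V

Ce⁴⁺/Ce³⁺ is the cathode (higher E°), Mn³⁺/Mn²⁺ the anode: E°cell = +1.61 − (+1.47) = +0.14 V, n = 1.
Overall: Ce⁴⁺(aq) + Mn²⁺(aq) → Ce³⁺(aq) + Mn³⁺(aq)
Q = [Ce³⁺]·[Mn³⁺] / ([Ce⁴⁺]·[Mn²⁺]); log Q = -0.150.
E = E° − (0.0592/n) log Q = +0.14 − (0.0592/1)(-0.150) = +0.149 V.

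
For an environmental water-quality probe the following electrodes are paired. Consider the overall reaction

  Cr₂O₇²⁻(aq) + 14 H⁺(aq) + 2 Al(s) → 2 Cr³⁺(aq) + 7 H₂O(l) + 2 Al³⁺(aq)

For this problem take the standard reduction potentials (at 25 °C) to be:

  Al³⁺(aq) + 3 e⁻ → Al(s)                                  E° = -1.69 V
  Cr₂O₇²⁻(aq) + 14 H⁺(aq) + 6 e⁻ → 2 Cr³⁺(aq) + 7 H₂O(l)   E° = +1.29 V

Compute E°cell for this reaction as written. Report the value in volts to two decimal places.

+2.98 V

The Cr₂O₇²⁻/Cr³⁺ couple has the higher reduction potential, so it is the cathode; Al³⁺/Al is oxidised at the anode.
E°cell = E°(cathode) − E°(anode) = (+1.29) − (-1.69) = +2.98 V.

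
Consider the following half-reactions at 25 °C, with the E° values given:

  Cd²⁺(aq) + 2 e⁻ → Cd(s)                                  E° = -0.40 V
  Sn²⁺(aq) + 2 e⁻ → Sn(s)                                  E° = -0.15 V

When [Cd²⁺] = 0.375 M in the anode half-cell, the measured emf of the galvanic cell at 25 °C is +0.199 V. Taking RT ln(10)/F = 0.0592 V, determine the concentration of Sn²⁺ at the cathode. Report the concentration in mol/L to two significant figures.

0.0071 M

Sn²⁺/Sn is the cathode, Cd²⁺/Cd the anode: E°cell = +0.25 V, n = 2.
Overall reaction: Sn²⁺(aq) + Cd(s) → Sn(s) + Cd²⁺(aq); Q = [Cd²⁺]^1/[Sn²⁺]^1.
From E = E° − (0.0592/n) log Q: log Q = (E° − E)·n/0.0592 = (+0.25 − (+0.199))·2/0.0592 = 1.7230.
So 1·log[Sn²⁺] = 1·log(0.375) − log Q = -0.4260 − (1.7230) = -2.1490; [Sn²⁺] = 10^(-2.1490) ≈ 0.0071 M.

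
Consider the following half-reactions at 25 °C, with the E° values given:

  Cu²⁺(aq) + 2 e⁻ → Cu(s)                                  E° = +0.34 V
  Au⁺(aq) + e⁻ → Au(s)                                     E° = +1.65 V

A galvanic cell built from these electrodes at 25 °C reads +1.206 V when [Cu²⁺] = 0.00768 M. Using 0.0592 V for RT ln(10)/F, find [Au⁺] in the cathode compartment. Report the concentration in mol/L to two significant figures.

0.0015 M

Au⁺/Au is the cathode, Cu²⁺/Cu the anode: E°cell = +1.31 V, n = 2.
Overall reaction: 2 Au⁺(aq) + Cu(s) → 2 Au(s) + Cu²⁺(aq); Q = [Cu²⁺]^1/[Au⁺]^2.
From E = E° − (0.0592/n) log Q: log Q = (E° − E)·n/0.0592 = (+1.31 − (+1.206))·2/0.0592 = 3.5135.
So 2·log[Au⁺] = 1·log(0.00768) − log Q = -2.1146 − (3.5135) = -5.6281; log[Au⁺] = -5.6281 / 2 = -2.8140; [Au⁺] = 10^(-2.8140) ≈ 0.0015 M.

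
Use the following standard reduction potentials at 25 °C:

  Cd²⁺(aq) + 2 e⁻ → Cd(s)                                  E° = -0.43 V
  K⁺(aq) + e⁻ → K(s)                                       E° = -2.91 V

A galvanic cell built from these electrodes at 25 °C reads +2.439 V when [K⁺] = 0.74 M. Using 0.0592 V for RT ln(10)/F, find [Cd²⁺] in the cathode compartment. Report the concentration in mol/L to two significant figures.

Cd²⁺/Cd is the cathode, K⁺/K the anode: E°cell = +2.48 V, n = 2.
Overall reaction: Cd²⁺(aq) + 2 K(s) → Cd(s) + 2 K⁺(aq); Q = [K⁺]^2/[Cd²⁺]^1.
From E = E° − (0.0592/n) log Q: log Q = (E° − E)·n/0.0592 = (+2.48 − (+2.439))·2/0.0592 = 1.3851.
So 1·log[Cd²⁺] = 2·log(0.74) − log Q = -0.2615 − (1.3851) = -1.6466; [Cd²⁺] = 10^(-1.6466) ≈ 0.023 M.

0.023 M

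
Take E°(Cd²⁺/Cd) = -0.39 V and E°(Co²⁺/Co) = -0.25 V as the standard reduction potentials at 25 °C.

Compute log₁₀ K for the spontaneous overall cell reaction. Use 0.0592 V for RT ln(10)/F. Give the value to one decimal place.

Cathode: Co²⁺/Co; anode: Cd²⁺/Cd. E°cell = +0.14 V, n = 2.
log K = nE°cell / 0.0592 = (2)(+0.14) / 0.0592 = 4.7.

4.7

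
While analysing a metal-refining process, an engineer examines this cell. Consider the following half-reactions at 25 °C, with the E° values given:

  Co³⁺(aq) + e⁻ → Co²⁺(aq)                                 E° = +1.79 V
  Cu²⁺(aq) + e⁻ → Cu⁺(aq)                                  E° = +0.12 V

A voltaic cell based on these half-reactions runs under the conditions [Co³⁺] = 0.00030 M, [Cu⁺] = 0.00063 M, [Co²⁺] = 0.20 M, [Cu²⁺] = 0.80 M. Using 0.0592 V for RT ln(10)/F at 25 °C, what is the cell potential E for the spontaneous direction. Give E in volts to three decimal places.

+1.319 V

Co³⁺/Co²⁺ is the cathode (higher E°), Cu²⁺/Cu⁺ the anode: E°cell = +1.79 − (+0.12) = +1.67 V, n = 1.
Overall: Co³⁺(aq) + Cu⁺(aq) → Co²⁺(aq) + Cu²⁺(aq)
Q = [Co²⁺]·[Cu²⁺] / ([Co³⁺]·[Cu⁺]); log Q = 5.928.
E = E° − (0.0592/n) log Q = +1.67 − (0.0592/1)(5.928) = +1.319 V.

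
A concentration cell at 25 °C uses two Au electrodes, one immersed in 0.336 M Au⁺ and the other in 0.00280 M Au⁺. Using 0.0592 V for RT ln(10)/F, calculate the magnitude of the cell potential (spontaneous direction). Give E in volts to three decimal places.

For a concentration cell E°cell = 0. The 0.336 M side is the cathode (reduction is favoured where [Au⁺] is higher).
With n = 1, E = −(0.0592/1) log([Au⁺]ₐₙ/[Au⁺]꜀ₐₜ) = −(0.0592/1) log(0.0028/0.336) = −(0.0592/1)(-2.079) = +0.123 V.

+0.123 V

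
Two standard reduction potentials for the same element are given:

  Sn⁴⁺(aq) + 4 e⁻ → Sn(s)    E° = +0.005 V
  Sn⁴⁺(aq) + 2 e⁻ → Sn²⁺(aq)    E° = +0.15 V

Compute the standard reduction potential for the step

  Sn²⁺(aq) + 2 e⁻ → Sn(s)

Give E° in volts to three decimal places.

-0.140 V

Sequential free energies add, so n₃E°₃ = n₁E°₁ + n₂E°₂.
With n₃ = 4, and the known step contributing 2×(+0.15) V, the unknown satisfies 2·E° = 4×(+0.005) − 2×(+0.15) = -0.280.
E° = -0.280 / 2 = -0.140 V.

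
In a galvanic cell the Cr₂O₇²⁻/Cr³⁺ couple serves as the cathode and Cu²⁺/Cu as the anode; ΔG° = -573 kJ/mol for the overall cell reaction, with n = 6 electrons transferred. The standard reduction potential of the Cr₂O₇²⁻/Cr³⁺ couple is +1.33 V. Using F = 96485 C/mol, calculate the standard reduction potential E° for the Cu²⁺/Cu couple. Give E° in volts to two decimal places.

E°cell = −ΔG°/(nF) = −(-573×10³)/((6)(96485)) = +0.990 V.
Since Cr₂O₇²⁻/Cr³⁺ is the cathode and Cu²⁺/Cu the anode, E°cell = E°(Cr₂O₇²⁻/Cr³⁺) − E°(Cu²⁺/Cu).
So E°(Cu²⁺/Cu) = E°(Cr₂O₇²⁻/Cr³⁺) − E°cell = (+1.33) − (+0.990) = +0.34 V.

+0.34 V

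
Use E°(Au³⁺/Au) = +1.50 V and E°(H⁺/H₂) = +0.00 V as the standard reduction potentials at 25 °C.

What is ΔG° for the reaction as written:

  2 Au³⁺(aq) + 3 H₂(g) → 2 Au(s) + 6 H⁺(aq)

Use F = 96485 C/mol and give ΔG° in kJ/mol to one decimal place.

As written, Au³⁺/Au is reduced (cathode) and H⁺/H₂ is oxidised (anode), so E°cell = (+1.50) − (+0.00) = +1.50 V.
Balancing electrons gives n = 6.
ΔG° = −nFE° = −(6)(96485)(+1.50) = -868,365 J = -868.4 kJ/mol.

-868.4 kJ/mol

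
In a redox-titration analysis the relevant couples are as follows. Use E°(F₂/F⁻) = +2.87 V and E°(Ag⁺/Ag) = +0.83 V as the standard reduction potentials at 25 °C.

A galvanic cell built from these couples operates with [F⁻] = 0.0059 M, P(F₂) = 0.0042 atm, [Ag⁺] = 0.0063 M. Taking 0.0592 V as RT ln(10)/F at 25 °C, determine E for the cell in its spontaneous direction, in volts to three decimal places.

F₂/F⁻ is the cathode (higher E°), Ag⁺/Ag the anode: E°cell = +2.87 − (+0.83) = +2.04 V, n = 2.
Overall: F₂(g) + 2 Ag(s) → 2 F⁻(aq) + 2 Ag⁺(aq)
Q = [F⁻]^2·[Ag⁺]^2 / (P(F₂)); log Q = -6.483.
E = E° − (0.0592/n) log Q = +2.04 − (0.0592/2)(-6.483) = +2.232 V.

+2.232 V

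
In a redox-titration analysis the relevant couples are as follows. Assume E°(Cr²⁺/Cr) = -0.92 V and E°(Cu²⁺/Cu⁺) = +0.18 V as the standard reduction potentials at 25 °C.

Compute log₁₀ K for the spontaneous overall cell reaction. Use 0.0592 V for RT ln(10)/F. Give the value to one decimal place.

Cathode: Cu²⁺/Cu⁺; anode: Cr²⁺/Cr. E°cell = +1.10 V, n = 2.
log K = nE°cell / 0.0592 = (2)(+1.10) / 0.0592 = 37.2.

37.2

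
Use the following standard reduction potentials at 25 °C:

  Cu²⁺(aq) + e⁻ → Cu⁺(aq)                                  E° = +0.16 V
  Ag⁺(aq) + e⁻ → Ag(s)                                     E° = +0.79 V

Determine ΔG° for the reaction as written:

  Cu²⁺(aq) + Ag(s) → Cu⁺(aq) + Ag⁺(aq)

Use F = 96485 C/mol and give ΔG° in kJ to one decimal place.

As written, Cu²⁺/Cu⁺ is reduced (cathode) and Ag⁺/Ag is oxidised (anode), so E°cell = (+0.16) − (+0.79) = -0.63 V.
Balancing electrons gives n = 1.
ΔG° = −nFE° = −(1)(96485)(-0.63) = 60,786 J = +60.8 kJ.

+60.8 kJ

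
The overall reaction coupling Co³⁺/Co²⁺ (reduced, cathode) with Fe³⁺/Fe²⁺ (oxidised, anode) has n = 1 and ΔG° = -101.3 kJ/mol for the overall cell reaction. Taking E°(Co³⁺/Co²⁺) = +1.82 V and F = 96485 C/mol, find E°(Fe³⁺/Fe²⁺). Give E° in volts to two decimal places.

+0.77 V

E°cell = −ΔG°/(nF) = −(-101.3×10³)/((1)(96485)) = +1.050 V.
Since Co³⁺/Co²⁺ is the cathode and Fe³⁺/Fe²⁺ the anode, E°cell = E°(Co³⁺/Co²⁺) − E°(Fe³⁺/Fe²⁺).
So E°(Fe³⁺/Fe²⁺) = E°(Co³⁺/Co²⁺) − E°cell = (+1.82) − (+1.050) = +0.77 V.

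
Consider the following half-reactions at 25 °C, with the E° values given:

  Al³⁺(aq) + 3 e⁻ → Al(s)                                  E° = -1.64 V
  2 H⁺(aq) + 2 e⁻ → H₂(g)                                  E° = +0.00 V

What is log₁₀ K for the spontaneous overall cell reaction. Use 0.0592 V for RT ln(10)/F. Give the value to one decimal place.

Cathode: H⁺/H₂; anode: Al³⁺/Al. E°cell = +1.64 V, n = 6.
log K = nE°cell / 0.0592 = (6)(+1.64) / 0.0592 = 166.2.

166.2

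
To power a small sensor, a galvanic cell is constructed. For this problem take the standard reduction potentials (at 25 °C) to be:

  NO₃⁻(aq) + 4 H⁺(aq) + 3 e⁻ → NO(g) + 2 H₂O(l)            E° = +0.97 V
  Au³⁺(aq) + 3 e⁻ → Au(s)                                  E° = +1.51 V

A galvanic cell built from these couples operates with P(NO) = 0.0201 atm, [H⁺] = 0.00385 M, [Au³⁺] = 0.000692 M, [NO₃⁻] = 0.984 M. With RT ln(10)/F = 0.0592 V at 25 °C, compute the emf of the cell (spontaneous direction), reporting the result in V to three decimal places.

Au³⁺/Au is the cathode (higher E°), NO₃⁻/NO the anode: E°cell = +1.51 − (+0.97) = +0.54 V, n = 3.
Overall: Au³⁺(aq) + NO(g) + 2 H₂O(l) → Au(s) + NO₃⁻(aq) + 4 H⁺(aq)
Q = [NO₃⁻]·[H⁺]^4 / ([Au³⁺]·P(NO)); log Q = -4.808.
E = E° − (0.0592/n) log Q = +0.54 − (0.0592/3)(-4.808) = +0.635 V.

+0.635 V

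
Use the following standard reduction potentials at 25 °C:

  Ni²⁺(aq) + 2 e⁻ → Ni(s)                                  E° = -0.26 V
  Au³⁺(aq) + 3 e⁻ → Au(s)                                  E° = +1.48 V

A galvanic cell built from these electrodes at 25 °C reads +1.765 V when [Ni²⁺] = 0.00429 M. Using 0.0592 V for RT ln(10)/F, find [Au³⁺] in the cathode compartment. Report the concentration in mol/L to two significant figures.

Au³⁺/Au is the cathode, Ni²⁺/Ni the anode: E°cell = +1.74 V, n = 6.
Overall reaction: 2 Au³⁺(aq) + 3 Ni(s) → 2 Au(s) + 3 Ni²⁺(aq); Q = [Ni²⁺]^3/[Au³⁺]^2.
From E = E° − (0.0592/n) log Q: log Q = (E° − E)·n/0.0592 = (+1.74 − (+1.765))·6/0.0592 = -2.5338.
So 2·log[Au³⁺] = 3·log(0.00429) − log Q = -7.1026 − (-2.5338) = -4.5688; log[Au³⁺] = -4.5688 / 2 = -2.2844; [Au³⁺] = 10^(-2.2844) ≈ 0.0052 M.

0.0052 M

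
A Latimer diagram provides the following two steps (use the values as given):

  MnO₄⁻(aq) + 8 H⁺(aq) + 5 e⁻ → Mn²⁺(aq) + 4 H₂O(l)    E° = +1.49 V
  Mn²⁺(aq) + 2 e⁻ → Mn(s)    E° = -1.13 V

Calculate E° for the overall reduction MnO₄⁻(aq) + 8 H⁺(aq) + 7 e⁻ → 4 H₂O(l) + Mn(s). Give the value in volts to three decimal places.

+0.741 V

Adding the free-energy changes (−nFE°) of the two steps gives −n₃FE°₃ = −n₁FE°₁ − n₂FE°₂.
E°₃ = (5×+1.49 + 2×-1.13) / 7 = (+5.190) / 7 = +0.741 V.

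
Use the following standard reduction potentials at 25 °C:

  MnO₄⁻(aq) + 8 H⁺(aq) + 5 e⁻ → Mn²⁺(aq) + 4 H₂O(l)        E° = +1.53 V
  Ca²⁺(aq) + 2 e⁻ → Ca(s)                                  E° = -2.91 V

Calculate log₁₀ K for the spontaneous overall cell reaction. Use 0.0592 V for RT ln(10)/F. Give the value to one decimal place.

750.0

Cathode: MnO₄⁻/Mn²⁺; anode: Ca²⁺/Ca. E°cell = +4.44 V, n = 10.
log K = nE°cell / 0.0592 = (10)(+4.44) / 0.0592 = 750.0.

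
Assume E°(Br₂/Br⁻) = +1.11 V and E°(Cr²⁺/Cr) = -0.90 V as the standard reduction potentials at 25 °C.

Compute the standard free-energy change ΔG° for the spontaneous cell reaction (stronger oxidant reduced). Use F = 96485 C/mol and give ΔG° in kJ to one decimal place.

-387.9 kJ

Br₂/Br⁻ (E° = +1.11 V) is the cathode; Cr²⁺/Cr (E° = -0.90 V) is the anode, so E°cell = +2.01 V.
Balancing electrons gives n = 2 (lcm of 2 and 2).
ΔG° = −nFE° = −(2)(96485)(+2.01) = -387,870 J = -387.9 kJ.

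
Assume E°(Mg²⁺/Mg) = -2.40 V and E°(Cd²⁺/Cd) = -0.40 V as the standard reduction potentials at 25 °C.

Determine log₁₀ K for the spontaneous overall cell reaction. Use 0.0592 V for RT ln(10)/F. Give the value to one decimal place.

67.6

Cathode: Cd²⁺/Cd; anode: Mg²⁺/Mg. E°cell = +2.00 V, n = 2.
log K = nE°cell / 0.0592 = (2)(+2.00) / 0.0592 = 67.6.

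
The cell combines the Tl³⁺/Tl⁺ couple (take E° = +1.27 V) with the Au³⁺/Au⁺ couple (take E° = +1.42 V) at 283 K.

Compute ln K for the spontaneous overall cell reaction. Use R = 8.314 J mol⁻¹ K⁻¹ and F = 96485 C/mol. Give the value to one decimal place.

12.3

Cathode: Au³⁺/Au⁺; anode: Tl³⁺/Tl⁺. E°cell = (+1.42) − (+1.27) = +0.15 V, with n = 2.
ΔG° = −nFE° = −RT ln K, so ln K = nFE°/(RT) = (2)(96485)(+0.15) / ((8.314)(283)) = 12.302.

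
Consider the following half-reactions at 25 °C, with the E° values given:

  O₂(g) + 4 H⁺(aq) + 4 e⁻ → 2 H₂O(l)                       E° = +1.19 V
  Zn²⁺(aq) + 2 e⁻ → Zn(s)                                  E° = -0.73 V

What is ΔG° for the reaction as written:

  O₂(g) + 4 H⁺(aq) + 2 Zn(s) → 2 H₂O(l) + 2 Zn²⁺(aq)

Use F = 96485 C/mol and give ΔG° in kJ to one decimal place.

As written, O₂/H₂O is reduced (cathode) and Zn²⁺/Zn is oxidised (anode), so E°cell = (+1.19) − (-0.73) = +1.92 V.
Balancing electrons gives n = 4.
ΔG° = −nFE° = −(4)(96485)(+1.92) = -741,005 J = -741.0 kJ.

-741.0 kJ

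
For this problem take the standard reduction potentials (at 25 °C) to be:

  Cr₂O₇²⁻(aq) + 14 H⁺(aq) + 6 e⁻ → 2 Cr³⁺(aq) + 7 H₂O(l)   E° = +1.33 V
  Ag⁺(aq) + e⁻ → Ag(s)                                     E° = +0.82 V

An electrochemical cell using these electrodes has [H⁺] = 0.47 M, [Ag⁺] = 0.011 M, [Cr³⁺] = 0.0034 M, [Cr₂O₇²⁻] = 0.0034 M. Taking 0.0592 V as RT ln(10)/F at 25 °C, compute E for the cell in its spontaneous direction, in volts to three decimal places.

Cr₂O₇²⁻/Cr³⁺ is the cathode (higher E°), Ag⁺/Ag the anode: E°cell = +1.33 − (+0.82) = +0.51 V, n = 6.
Overall: Cr₂O₇²⁻(aq) + 14 H⁺(aq) + 6 Ag(s) → 2 Cr³⁺(aq) + 7 H₂O(l) + 6 Ag⁺(aq)
Q = [Cr³⁺]^2·[Ag⁺]^6 / ([Cr₂O₇²⁻]·[H⁺]^14); log Q = -9.630.
E = E° − (0.0592/n) log Q = +0.51 − (0.0592/6)(-9.630) = +0.605 V.

+0.605 V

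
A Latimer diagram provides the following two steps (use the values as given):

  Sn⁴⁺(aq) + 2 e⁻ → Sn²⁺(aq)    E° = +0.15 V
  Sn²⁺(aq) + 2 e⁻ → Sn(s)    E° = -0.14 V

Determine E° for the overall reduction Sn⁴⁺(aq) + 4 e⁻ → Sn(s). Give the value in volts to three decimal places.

+0.005 V

Adding the free-energy changes (−nFE°) of the two steps gives −n₃FE°₃ = −n₁FE°₁ − n₂FE°₂.
E°₃ = (2×+0.15 + 2×-0.14) / 4 = (+0.020) / 4 = +0.005 V.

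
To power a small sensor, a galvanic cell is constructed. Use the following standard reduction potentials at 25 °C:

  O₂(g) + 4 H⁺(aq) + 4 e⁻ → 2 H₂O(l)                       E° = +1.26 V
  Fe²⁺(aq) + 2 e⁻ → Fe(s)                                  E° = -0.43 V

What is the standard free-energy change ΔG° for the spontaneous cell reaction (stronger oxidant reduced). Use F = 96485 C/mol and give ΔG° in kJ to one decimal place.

O₂/H₂O (E° = +1.26 V) is the cathode; Fe²⁺/Fe (E° = -0.43 V) is the anode, so E°cell = +1.69 V.
Balancing electrons gives n = 4 (lcm of 4 and 2).
ΔG° = −nFE° = −(4)(96485)(+1.69) = -652,239 J = -652.2 kJ.

-652.2 kJ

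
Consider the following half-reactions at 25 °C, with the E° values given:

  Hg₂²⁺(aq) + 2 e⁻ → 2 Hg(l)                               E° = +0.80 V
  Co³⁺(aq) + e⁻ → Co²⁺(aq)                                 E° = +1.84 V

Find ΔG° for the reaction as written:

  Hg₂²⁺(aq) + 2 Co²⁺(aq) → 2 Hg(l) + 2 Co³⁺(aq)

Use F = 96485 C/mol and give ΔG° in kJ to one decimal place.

+200.7 kJ

As written, Hg₂²⁺/Hg is reduced (cathode) and Co³⁺/Co²⁺ is oxidised (anode), so E°cell = (+0.80) − (+1.84) = -1.04 V.
Balancing electrons gives n = 2.
ΔG° = −nFE° = −(2)(96485)(-1.04) = 200,689 J = +200.7 kJ.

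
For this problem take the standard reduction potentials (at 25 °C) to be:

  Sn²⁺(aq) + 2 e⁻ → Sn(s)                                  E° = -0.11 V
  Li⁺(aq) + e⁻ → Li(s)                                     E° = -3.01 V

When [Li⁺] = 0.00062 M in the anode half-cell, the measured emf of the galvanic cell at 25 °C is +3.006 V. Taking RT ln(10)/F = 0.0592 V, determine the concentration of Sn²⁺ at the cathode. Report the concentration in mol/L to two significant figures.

Sn²⁺/Sn is the cathode, Li⁺/Li the anode: E°cell = +2.90 V, n = 2.
Overall reaction: Sn²⁺(aq) + 2 Li(s) → Sn(s) + 2 Li⁺(aq); Q = [Li⁺]^2/[Sn²⁺]^1.
From E = E° − (0.0592/n) log Q: log Q = (E° − E)·n/0.0592 = (+2.90 − (+3.006))·2/0.0592 = -3.5811.
So 1·log[Sn²⁺] = 2·log(0.00062) − log Q = -6.4152 − (-3.5811) = -2.8341; [Sn²⁺] = 10^(-2.8341) ≈ 0.0015 M.

0.0015 M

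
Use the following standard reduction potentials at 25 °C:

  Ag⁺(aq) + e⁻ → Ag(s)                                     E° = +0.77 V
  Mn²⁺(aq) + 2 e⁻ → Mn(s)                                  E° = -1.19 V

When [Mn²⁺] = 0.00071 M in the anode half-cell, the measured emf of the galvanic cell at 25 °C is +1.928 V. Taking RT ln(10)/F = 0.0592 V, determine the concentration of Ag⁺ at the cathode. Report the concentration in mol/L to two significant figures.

0.0077 M

Ag⁺/Ag is the cathode, Mn²⁺/Mn the anode: E°cell = +1.96 V, n = 2.
Overall reaction: 2 Ag⁺(aq) + Mn(s) → 2 Ag(s) + Mn²⁺(aq); Q = [Mn²⁺]^1/[Ag⁺]^2.
From E = E° − (0.0592/n) log Q: log Q = (E° − E)·n/0.0592 = (+1.96 − (+1.928))·2/0.0592 = 1.0811.
So 2·log[Ag⁺] = 1·log(0.00071) − log Q = -3.1487 − (1.0811) = -4.2298; log[Ag⁺] = -4.2298 / 2 = -2.1149; [Ag⁺] = 10^(-2.1149) ≈ 0.0077 M.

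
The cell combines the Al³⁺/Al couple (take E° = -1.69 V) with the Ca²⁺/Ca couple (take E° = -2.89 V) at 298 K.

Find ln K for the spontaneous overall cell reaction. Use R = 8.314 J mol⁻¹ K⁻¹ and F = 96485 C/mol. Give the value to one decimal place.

Cathode: Al³⁺/Al; anode: Ca²⁺/Ca. E°cell = (-1.69) − (-2.89) = +1.20 V, with n = 6.
ΔG° = −nFE° = −RT ln K, so ln K = nFE°/(RT) = (6)(96485)(+1.20) / ((8.314)(298)) = 280.392.

280.4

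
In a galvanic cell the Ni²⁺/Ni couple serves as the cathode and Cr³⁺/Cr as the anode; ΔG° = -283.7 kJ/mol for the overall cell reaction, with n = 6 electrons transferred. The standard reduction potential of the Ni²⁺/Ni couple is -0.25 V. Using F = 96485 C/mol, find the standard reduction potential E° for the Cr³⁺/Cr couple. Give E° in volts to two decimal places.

-0.74 V

E°cell = −ΔG°/(nF) = −(-283.7×10³)/((6)(96485)) = +0.490 V.
Since Ni²⁺/Ni is the cathode and Cr³⁺/Cr the anode, E°cell = E°(Ni²⁺/Ni) − E°(Cr³⁺/Cr).
So E°(Cr³⁺/Cr) = E°(Ni²⁺/Ni) − E°cell = (-0.25) − (+0.490) = -0.74 V.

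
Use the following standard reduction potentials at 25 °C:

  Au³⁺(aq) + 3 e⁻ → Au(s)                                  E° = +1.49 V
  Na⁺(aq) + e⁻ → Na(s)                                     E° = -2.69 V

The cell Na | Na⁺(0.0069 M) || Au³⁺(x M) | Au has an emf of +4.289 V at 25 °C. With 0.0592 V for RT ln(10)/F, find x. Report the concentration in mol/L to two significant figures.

Au³⁺/Au is the cathode, Na⁺/Na the anode: E°cell = +4.18 V, n = 3.
Overall reaction: Au³⁺(aq) + 3 Na(s) → Au(s) + 3 Na⁺(aq); Q = [Na⁺]^3/[Au³⁺]^1.
From E = E° − (0.0592/n) log Q: log Q = (E° − E)·n/0.0592 = (+4.18 − (+4.289))·3/0.0592 = -5.5236.
So 1·log[Au³⁺] = 3·log(0.0069) − log Q = -6.4835 − (-5.5236) = -0.9599; [Au³⁺] = 10^(-0.9599) ≈ 0.11 M.

0.11 M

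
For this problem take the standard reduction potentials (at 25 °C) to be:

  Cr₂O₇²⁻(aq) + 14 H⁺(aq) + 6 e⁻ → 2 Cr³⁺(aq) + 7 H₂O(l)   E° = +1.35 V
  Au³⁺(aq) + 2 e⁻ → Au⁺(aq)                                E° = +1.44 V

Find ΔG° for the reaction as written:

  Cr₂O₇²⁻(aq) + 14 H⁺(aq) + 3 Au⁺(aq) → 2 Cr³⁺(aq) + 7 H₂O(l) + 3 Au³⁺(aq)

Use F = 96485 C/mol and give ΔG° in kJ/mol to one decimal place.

As written, Cr₂O₇²⁻/Cr³⁺ is reduced (cathode) and Au³⁺/Au⁺ is oxidised (anode), so E°cell = (+1.35) − (+1.44) = -0.09 V.
Balancing electrons gives n = 6.
ΔG° = −nFE° = −(6)(96485)(-0.09) = 52,102 J = +52.1 kJ/mol.

+52.1 kJ/mol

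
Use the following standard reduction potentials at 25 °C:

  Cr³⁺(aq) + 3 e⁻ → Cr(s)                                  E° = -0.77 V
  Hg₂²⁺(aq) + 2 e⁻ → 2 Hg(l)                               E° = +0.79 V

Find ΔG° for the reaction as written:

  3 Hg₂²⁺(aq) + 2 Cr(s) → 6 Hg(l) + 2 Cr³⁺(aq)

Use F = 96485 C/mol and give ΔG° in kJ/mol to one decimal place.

-903.1 kJ/mol

As written, Hg₂²⁺/Hg is reduced (cathode) and Cr³⁺/Cr is oxidised (anode), so E°cell = (+0.79) − (-0.77) = +1.56 V.
Balancing electrons gives n = 6.
ΔG° = −nFE° = −(6)(96485)(+1.56) = -903,100 J = -903.1 kJ/mol.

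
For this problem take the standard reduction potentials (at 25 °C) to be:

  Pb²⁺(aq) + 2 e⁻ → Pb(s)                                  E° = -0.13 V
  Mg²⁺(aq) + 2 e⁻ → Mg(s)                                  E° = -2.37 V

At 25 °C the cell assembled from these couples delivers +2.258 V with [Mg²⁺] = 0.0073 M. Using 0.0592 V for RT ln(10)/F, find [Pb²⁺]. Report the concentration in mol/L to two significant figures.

0.030 M

Pb²⁺/Pb is the cathode, Mg²⁺/Mg the anode: E°cell = +2.24 V, n = 2.
Overall reaction: Pb²⁺(aq) + Mg(s) → Pb(s) + Mg²⁺(aq); Q = [Mg²⁺]^1/[Pb²⁺]^1.
From E = E° − (0.0592/n) log Q: log Q = (E° − E)·n/0.0592 = (+2.24 − (+2.258))·2/0.0592 = -0.6081.
So 1·log[Pb²⁺] = 1·log(0.0073) − log Q = -2.1367 − (-0.6081) = -1.5286; [Pb²⁺] = 10^(-1.5286) ≈ 0.030 M.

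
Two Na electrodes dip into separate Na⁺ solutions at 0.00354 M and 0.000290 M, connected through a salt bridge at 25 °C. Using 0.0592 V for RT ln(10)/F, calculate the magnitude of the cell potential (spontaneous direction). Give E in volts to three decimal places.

+0.064 V

For a concentration cell E°cell = 0. The 0.00354 M side is the cathode (reduction is favoured where [Na⁺] is higher).
With n = 1, E = −(0.0592/1) log([Na⁺]ₐₙ/[Na⁺]꜀ₐₜ) = −(0.0592/1) log(0.00029/0.00354) = −(0.0592/1)(-1.087) = +0.064 V.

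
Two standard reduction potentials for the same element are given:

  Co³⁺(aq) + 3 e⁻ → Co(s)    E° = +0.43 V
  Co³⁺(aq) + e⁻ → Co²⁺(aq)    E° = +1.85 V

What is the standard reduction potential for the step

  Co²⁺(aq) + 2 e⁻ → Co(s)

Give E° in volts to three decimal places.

-0.280 V

Sequential free energies add, so n₃E°₃ = n₁E°₁ + n₂E°₂.
With n₃ = 3, and the known step contributing 1×(+1.85) V, the unknown satisfies 2·E° = 3×(+0.43) − 1×(+1.85) = -0.560.
E° = -0.560 / 2 = -0.280 V.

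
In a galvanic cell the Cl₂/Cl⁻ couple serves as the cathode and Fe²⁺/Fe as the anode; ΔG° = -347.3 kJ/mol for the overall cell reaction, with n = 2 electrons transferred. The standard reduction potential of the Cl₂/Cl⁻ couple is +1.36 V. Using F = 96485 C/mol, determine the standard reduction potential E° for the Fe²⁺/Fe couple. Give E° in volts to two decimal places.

-0.44 V

E°cell = −ΔG°/(nF) = −(-347.3×10³)/((2)(96485)) = +1.800 V.
Since Cl₂/Cl⁻ is the cathode and Fe²⁺/Fe the anode, E°cell = E°(Cl₂/Cl⁻) − E°(Fe²⁺/Fe).
So E°(Fe²⁺/Fe) = E°(Cl₂/Cl⁻) − E°cell = (+1.36) − (+1.800) = -0.44 V.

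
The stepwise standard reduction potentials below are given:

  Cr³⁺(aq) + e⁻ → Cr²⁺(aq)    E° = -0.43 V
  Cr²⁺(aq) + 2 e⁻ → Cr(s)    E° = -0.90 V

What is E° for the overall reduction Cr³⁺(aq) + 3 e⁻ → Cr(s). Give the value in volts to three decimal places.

-0.743 V

Since ΔG° = −nFE° is additive over sequential reductions, n₃E°₃ = n₁E°₁ + n₂E°₂.
E°₃ = (1×-0.43 + 2×-0.90) / 3 = (-2.230) / 3 = -0.743 V.
E° values themselves are not directly additive — weighting by electron count is essential.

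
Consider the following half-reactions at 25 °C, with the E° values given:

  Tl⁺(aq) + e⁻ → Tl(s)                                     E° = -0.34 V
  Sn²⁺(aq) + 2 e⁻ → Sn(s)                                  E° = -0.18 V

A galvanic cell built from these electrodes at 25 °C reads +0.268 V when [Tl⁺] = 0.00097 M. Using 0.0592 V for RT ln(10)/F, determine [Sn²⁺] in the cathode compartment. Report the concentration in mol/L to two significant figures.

Sn²⁺/Sn is the cathode, Tl⁺/Tl the anode: E°cell = +0.16 V, n = 2.
Overall reaction: Sn²⁺(aq) + 2 Tl(s) → Sn(s) + 2 Tl⁺(aq); Q = [Tl⁺]^2/[Sn²⁺]^1.
From E = E° − (0.0592/n) log Q: log Q = (E° − E)·n/0.0592 = (+0.16 − (+0.268))·2/0.0592 = -3.6486.
So 1·log[Sn²⁺] = 2·log(0.00097) − log Q = -6.0265 − (-3.6486) = -2.3779; [Sn²⁺] = 10^(-2.3779) ≈ 0.0042 M.

0.0042 M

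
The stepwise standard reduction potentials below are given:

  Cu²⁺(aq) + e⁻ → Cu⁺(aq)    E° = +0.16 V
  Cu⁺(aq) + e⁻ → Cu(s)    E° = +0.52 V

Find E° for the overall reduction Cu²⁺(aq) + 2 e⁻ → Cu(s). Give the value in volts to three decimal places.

+0.340 V

Standard free energies of sequential steps add: ΔG°₃ = ΔG°₁ + ΔG°₂, so n₃E°₃ = n₁E°₁ + n₂E°₂.
E°₃ = (1×+0.16 + 1×+0.52) / 2 = (+0.680) / 2 = +0.340 V.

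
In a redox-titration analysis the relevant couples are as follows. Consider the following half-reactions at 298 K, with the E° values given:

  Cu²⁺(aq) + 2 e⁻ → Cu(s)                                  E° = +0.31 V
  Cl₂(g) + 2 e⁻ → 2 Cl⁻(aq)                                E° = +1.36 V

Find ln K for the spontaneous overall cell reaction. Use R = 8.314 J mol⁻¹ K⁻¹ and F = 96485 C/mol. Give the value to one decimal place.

Cathode: Cl₂/Cl⁻; anode: Cu²⁺/Cu. E°cell = (+1.36) − (+0.31) = +1.05 V, with n = 2.
ΔG° = −nFE° = −RT ln K, so ln K = nFE°/(RT) = (2)(96485)(+1.05) / ((8.314)(298)) = 81.781.

81.8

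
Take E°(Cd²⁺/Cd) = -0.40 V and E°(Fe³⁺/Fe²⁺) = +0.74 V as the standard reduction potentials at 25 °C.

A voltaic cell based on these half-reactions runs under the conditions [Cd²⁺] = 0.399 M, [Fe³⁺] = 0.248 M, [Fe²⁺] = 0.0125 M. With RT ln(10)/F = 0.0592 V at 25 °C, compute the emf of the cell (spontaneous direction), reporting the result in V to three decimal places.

+1.229 V

Fe³⁺/Fe²⁺ is the cathode (higher E°), Cd²⁺/Cd the anode: E°cell = +0.74 − (-0.40) = +1.14 V, n = 2.
Overall: 2 Fe³⁺(aq) + Cd(s) → 2 Fe²⁺(aq) + Cd²⁺(aq)
Q = [Fe²⁺]^2·[Cd²⁺] / ([Fe³⁺]^2); log Q = -2.994.
E = E° − (0.0592/n) log Q = +1.14 − (0.0592/2)(-2.994) = +1.229 V.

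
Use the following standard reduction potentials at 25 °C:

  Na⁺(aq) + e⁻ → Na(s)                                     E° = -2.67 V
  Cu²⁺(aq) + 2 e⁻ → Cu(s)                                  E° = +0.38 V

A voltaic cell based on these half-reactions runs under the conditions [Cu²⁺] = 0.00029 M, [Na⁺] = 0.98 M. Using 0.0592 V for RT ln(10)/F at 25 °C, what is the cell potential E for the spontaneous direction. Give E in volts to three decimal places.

+2.946 V

Cu²⁺/Cu is the cathode (higher E°), Na⁺/Na the anode: E°cell = +0.38 − (-2.67) = +3.05 V, n = 2.
Overall: Cu²⁺(aq) + 2 Na(s) → Cu(s) + 2 Na⁺(aq)
Q = [Na⁺]^2 / ([Cu²⁺]); log Q = 3.520.
E = E° − (0.0592/n) log Q = +3.05 − (0.0592/2)(3.520) = +2.946 V.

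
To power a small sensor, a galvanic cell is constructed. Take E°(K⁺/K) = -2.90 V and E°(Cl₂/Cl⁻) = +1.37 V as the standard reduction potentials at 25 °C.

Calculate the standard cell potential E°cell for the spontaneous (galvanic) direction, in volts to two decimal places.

The Cl₂/Cl⁻ couple has the higher reduction potential, so it is the cathode; K⁺/K is oxidised at the anode.
E°cell = E°(cathode) − E°(anode) = (+1.37) − (-2.90) = +4.27 V.

+4.27 V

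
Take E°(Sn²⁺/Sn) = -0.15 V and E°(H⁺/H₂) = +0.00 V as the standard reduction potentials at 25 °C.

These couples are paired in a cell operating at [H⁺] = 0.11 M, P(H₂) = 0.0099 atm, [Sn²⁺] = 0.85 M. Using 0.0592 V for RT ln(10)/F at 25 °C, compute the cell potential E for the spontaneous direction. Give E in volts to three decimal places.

+0.155 V

H⁺/H₂ is the cathode (higher E°), Sn²⁺/Sn the anode: E°cell = +0.00 − (-0.15) = +0.15 V, n = 2.
Overall: 2 H⁺(aq) + Sn(s) → H₂(g) + Sn²⁺(aq)
Q = P(H₂)·[Sn²⁺] / ([H⁺]^2); log Q = -0.158.
E = E° − (0.0592/n) log Q = +0.15 − (0.0592/2)(-0.158) = +0.155 V.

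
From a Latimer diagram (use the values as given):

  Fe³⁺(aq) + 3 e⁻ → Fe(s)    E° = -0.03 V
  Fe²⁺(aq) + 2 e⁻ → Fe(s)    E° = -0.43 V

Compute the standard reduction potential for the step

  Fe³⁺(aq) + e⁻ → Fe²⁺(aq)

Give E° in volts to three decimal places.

Sequential free energies add, so n₃E°₃ = n₁E°₁ + n₂E°₂.
With n₃ = 3, and the known step contributing 2×(-0.43) V, the unknown satisfies 1·E° = 3×(-0.03) − 2×(-0.43) = +0.770.
E° = +0.770 / 1 = +0.770 V.

+0.770 V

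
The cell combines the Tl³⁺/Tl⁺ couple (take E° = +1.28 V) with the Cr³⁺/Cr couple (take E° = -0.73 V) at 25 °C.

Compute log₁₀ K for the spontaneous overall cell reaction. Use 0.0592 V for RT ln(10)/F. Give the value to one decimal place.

203.7

Cathode: Tl³⁺/Tl⁺; anode: Cr³⁺/Cr. E°cell = +2.01 V, n = 6.
log K = nE°cell / 0.0592 = (6)(+2.01) / 0.0592 = 203.7.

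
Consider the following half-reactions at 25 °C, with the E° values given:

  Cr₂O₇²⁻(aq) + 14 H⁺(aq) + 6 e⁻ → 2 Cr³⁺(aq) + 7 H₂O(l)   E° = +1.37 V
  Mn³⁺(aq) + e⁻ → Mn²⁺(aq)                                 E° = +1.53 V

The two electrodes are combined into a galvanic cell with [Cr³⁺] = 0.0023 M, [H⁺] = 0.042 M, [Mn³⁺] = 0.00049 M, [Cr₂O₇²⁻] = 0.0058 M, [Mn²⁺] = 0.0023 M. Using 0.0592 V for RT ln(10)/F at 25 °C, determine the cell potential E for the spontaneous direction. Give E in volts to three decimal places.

+0.280 V

Mn³⁺/Mn²⁺ is the cathode (higher E°), Cr₂O₇²⁻/Cr³⁺ the anode: E°cell = +1.53 − (+1.37) = +0.16 V, n = 6.
Overall: 6 Mn³⁺(aq) + 2 Cr³⁺(aq) + 7 H₂O(l) → 6 Mn²⁺(aq) + Cr₂O₇²⁻(aq) + 14 H⁺(aq)
Q = [Mn²⁺]^6·[Cr₂O₇²⁻]·[H⁺]^14 / ([Mn³⁺]^6·[Cr³⁺]^2); log Q = -12.205.
E = E° − (0.0592/n) log Q = +0.16 − (0.0592/6)(-12.205) = +0.280 V.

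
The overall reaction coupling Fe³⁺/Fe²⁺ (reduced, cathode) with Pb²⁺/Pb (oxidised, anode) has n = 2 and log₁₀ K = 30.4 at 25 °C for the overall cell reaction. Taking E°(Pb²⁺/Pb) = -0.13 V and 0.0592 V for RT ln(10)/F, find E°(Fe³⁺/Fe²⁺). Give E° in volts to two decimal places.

+0.77 V

E°cell = (0.0592/n)·log K = (0.0592/2)(30.4) = +0.900 V.
Since Fe³⁺/Fe²⁺ is the cathode and Pb²⁺/Pb the anode, E°cell = E°(Fe³⁺/Fe²⁺) − E°(Pb²⁺/Pb).
So E°(Fe³⁺/Fe²⁺) = E°cell + E°(Pb²⁺/Pb) = +0.900 + (-0.13) = +0.77 V.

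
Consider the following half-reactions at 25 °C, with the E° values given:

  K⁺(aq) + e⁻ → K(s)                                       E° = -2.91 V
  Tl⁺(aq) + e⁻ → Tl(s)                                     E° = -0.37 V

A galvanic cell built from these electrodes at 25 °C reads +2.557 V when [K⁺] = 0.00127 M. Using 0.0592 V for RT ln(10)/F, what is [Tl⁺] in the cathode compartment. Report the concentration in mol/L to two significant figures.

Tl⁺/Tl is the cathode, K⁺/K the anode: E°cell = +2.54 V, n = 1.
Overall reaction: Tl⁺(aq) + K(s) → Tl(s) + K⁺(aq); Q = [K⁺]^1/[Tl⁺]^1.
From E = E° − (0.0592/n) log Q: log Q = (E° − E)·n/0.0592 = (+2.54 − (+2.557))·1/0.0592 = -0.2872.
So 1·log[Tl⁺] = 1·log(0.00127) − log Q = -2.8962 − (-0.2872) = -2.6090; [Tl⁺] = 10^(-2.6090) ≈ 0.0025 M.

0.0025 M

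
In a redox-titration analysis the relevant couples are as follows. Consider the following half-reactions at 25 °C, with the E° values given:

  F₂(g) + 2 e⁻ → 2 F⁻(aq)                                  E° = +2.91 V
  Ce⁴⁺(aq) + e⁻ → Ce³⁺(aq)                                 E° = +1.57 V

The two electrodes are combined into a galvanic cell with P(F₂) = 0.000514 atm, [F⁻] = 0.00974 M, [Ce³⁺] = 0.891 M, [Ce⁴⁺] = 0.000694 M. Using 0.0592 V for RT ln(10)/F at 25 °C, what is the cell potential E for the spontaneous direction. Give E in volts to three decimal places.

F₂/F⁻ is the cathode (higher E°), Ce⁴⁺/Ce³⁺ the anode: E°cell = +2.91 − (+1.57) = +1.34 V, n = 2.
Overall: F₂(g) + 2 Ce³⁺(aq) → 2 F⁻(aq) + 2 Ce⁴⁺(aq)
Q = [F⁻]^2·[Ce⁴⁺]^2 / (P(F₂)·[Ce³⁺]^2); log Q = -6.951.
E = E° − (0.0592/n) log Q = +1.34 − (0.0592/2)(-6.951) = +1.546 V.

+1.546 V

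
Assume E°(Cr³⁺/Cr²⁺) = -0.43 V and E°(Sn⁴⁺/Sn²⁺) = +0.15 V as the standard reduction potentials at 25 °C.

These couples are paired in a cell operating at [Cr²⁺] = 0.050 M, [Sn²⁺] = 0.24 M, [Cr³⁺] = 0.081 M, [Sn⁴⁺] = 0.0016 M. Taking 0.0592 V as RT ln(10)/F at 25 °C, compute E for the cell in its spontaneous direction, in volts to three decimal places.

Sn⁴⁺/Sn²⁺ is the cathode (higher E°), Cr³⁺/Cr²⁺ the anode: E°cell = +0.15 − (-0.43) = +0.58 V, n = 2.
Overall: Sn⁴⁺(aq) + 2 Cr²⁺(aq) → Sn²⁺(aq) + 2 Cr³⁺(aq)
Q = [Sn²⁺]·[Cr³⁺]^2 / ([Sn⁴⁺]·[Cr²⁺]^2); log Q = 2.595.
E = E° − (0.0592/n) log Q = +0.58 − (0.0592/2)(2.595) = +0.503 V.

+0.503 V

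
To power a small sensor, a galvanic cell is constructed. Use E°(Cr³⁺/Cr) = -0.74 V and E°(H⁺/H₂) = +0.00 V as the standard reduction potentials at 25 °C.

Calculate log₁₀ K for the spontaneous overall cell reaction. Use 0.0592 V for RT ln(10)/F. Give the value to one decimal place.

75.0

Cathode: H⁺/H₂; anode: Cr³⁺/Cr. E°cell = +0.74 V, n = 6.
log K = nE°cell / 0.0592 = (6)(+0.74) / 0.0592 = 75.0.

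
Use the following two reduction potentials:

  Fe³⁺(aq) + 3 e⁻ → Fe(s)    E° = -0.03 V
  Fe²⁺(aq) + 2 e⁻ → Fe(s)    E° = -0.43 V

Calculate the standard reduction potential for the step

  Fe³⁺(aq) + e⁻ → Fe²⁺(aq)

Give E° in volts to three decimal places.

+0.770 V

Sequential free energies add, so n₃E°₃ = n₁E°₁ + n₂E°₂.
With n₃ = 3, and the known step contributing 2×(-0.43) V, the unknown satisfies 1·E° = 3×(-0.03) − 2×(-0.43) = +0.770.
E° = +0.770 / 1 = +0.770 V.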